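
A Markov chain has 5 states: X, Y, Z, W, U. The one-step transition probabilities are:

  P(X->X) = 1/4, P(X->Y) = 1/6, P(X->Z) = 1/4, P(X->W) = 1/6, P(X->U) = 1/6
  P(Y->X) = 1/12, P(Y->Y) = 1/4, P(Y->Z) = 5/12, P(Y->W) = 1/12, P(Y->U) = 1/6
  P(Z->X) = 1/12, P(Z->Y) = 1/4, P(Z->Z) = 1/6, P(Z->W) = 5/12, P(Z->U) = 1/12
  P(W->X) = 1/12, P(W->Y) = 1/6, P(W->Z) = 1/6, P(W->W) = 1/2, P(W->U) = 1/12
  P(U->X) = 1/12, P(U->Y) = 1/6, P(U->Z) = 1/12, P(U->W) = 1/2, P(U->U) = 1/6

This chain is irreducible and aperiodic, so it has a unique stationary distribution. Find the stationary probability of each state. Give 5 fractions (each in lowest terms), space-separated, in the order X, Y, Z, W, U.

Answer: 1/10 143/710 153/710 259/710 42/355

Derivation:
The stationary distribution satisfies pi = pi * P, i.e.:
  pi_X = 1/4*pi_X + 1/12*pi_Y + 1/12*pi_Z + 1/12*pi_W + 1/12*pi_U
  pi_Y = 1/6*pi_X + 1/4*pi_Y + 1/4*pi_Z + 1/6*pi_W + 1/6*pi_U
  pi_Z = 1/4*pi_X + 5/12*pi_Y + 1/6*pi_Z + 1/6*pi_W + 1/12*pi_U
  pi_W = 1/6*pi_X + 1/12*pi_Y + 5/12*pi_Z + 1/2*pi_W + 1/2*pi_U
  pi_U = 1/6*pi_X + 1/6*pi_Y + 1/12*pi_Z + 1/12*pi_W + 1/6*pi_U
with normalization: pi_X + pi_Y + pi_Z + pi_W + pi_U = 1.

Using the first 4 balance equations plus normalization, the linear system A*pi = b is:
  [-3/4, 1/12, 1/12, 1/12, 1/12] . pi = 0
  [1/6, -3/4, 1/4, 1/6, 1/6] . pi = 0
  [1/4, 5/12, -5/6, 1/6, 1/12] . pi = 0
  [1/6, 1/12, 5/12, -1/2, 1/2] . pi = 0
  [1, 1, 1, 1, 1] . pi = 1

Solving yields:
  pi_X = 1/10
  pi_Y = 143/710
  pi_Z = 153/710
  pi_W = 259/710
  pi_U = 42/355

Verification (pi * P):
  1/10*1/4 + 143/710*1/12 + 153/710*1/12 + 259/710*1/12 + 42/355*1/12 = 1/10 = pi_X  (ok)
  1/10*1/6 + 143/710*1/4 + 153/710*1/4 + 259/710*1/6 + 42/355*1/6 = 143/710 = pi_Y  (ok)
  1/10*1/4 + 143/710*5/12 + 153/710*1/6 + 259/710*1/6 + 42/355*1/12 = 153/710 = pi_Z  (ok)
  1/10*1/6 + 143/710*1/12 + 153/710*5/12 + 259/710*1/2 + 42/355*1/2 = 259/710 = pi_W  (ok)
  1/10*1/6 + 143/710*1/6 + 153/710*1/12 + 259/710*1/12 + 42/355*1/6 = 42/355 = pi_U  (ok)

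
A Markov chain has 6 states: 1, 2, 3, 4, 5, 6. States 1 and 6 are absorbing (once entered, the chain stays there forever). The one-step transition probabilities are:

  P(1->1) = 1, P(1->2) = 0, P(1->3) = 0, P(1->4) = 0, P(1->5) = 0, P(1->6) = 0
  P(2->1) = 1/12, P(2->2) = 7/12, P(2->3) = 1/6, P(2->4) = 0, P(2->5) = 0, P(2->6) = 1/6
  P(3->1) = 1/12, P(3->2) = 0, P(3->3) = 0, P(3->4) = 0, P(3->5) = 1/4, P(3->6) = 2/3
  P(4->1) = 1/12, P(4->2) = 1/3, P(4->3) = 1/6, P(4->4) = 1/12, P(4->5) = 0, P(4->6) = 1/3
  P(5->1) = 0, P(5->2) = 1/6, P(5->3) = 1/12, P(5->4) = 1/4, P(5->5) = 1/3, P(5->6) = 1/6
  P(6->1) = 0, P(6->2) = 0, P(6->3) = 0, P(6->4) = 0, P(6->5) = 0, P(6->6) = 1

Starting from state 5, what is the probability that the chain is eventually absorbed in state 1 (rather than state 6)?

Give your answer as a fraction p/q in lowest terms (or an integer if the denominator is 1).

Let a_i = P(absorbed in 1 | start in state i).
Boundary conditions: a_1 = 1, a_6 = 0.
For each transient state i, a_i = sum_j P(i->j) * a_j:
  a_2 = 1/12*a_1 + 7/12*a_2 + 1/6*a_3 + 0*a_4 + 0*a_5 + 1/6*a_6
  a_3 = 1/12*a_1 + 0*a_2 + 0*a_3 + 0*a_4 + 1/4*a_5 + 2/3*a_6
  a_4 = 1/12*a_1 + 1/3*a_2 + 1/6*a_3 + 1/12*a_4 + 0*a_5 + 1/3*a_6
  a_5 = 0*a_1 + 1/6*a_2 + 1/12*a_3 + 1/4*a_4 + 1/3*a_5 + 1/6*a_6

Substituting a_1 = 1 and a_6 = 0, rearrange to (I - Q) a = r where r[i] = P(i -> 1):
  [5/12, -1/6, 0, 0] . (a_2, a_3, a_4, a_5) = 1/12
  [0, 1, 0, -1/4] . (a_2, a_3, a_4, a_5) = 1/12
  [-1/3, -1/6, 11/12, 0] . (a_2, a_3, a_4, a_5) = 1/12
  [-1/6, -1/12, -1/4, 2/3] . (a_2, a_3, a_4, a_5) = 0

Solving yields:
  a_2 = 1199/4821
  a_3 = 587/4821
  a_4 = 327/1607
  a_5 = 247/1607

Starting state is 5, so the absorption probability is a_5 = 247/1607.

Answer: 247/1607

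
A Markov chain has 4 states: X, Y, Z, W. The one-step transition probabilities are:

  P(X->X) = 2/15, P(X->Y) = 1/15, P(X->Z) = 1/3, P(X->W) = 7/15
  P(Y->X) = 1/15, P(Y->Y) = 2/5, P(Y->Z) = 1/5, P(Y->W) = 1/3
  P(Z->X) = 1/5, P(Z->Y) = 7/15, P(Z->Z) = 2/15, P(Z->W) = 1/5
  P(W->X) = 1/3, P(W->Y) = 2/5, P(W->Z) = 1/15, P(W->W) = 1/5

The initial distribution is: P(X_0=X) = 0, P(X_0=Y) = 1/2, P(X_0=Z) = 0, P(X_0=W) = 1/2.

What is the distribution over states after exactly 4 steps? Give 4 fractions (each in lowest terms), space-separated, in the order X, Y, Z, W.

Answer: 9064/50625 17717/50625 8833/50625 15011/50625

Derivation:
Propagating the distribution step by step (d_{t+1} = d_t * P):
d_0 = (X=0, Y=1/2, Z=0, W=1/2)
  d_1[X] = 0*2/15 + 1/2*1/15 + 0*1/5 + 1/2*1/3 = 1/5
  d_1[Y] = 0*1/15 + 1/2*2/5 + 0*7/15 + 1/2*2/5 = 2/5
  d_1[Z] = 0*1/3 + 1/2*1/5 + 0*2/15 + 1/2*1/15 = 2/15
  d_1[W] = 0*7/15 + 1/2*1/3 + 0*1/5 + 1/2*1/5 = 4/15
d_1 = (X=1/5, Y=2/5, Z=2/15, W=4/15)
  d_2[X] = 1/5*2/15 + 2/5*1/15 + 2/15*1/5 + 4/15*1/3 = 38/225
  d_2[Y] = 1/5*1/15 + 2/5*2/5 + 2/15*7/15 + 4/15*2/5 = 77/225
  d_2[Z] = 1/5*1/3 + 2/5*1/5 + 2/15*2/15 + 4/15*1/15 = 41/225
  d_2[W] = 1/5*7/15 + 2/5*1/3 + 2/15*1/5 + 4/15*1/5 = 23/75
d_2 = (X=38/225, Y=77/225, Z=41/225, W=23/75)
  d_3[X] = 38/225*2/15 + 77/225*1/15 + 41/225*1/5 + 23/75*1/3 = 23/125
  d_3[Y] = 38/225*1/15 + 77/225*2/5 + 41/225*7/15 + 23/75*2/5 = 1201/3375
  d_3[Z] = 38/225*1/3 + 77/225*1/5 + 41/225*2/15 + 23/75*1/15 = 572/3375
  d_3[W] = 38/225*7/15 + 77/225*1/3 + 41/225*1/5 + 23/75*1/5 = 109/375
d_3 = (X=23/125, Y=1201/3375, Z=572/3375, W=109/375)
  d_4[X] = 23/125*2/15 + 1201/3375*1/15 + 572/3375*1/5 + 109/375*1/3 = 9064/50625
  d_4[Y] = 23/125*1/15 + 1201/3375*2/5 + 572/3375*7/15 + 109/375*2/5 = 17717/50625
  d_4[Z] = 23/125*1/3 + 1201/3375*1/5 + 572/3375*2/15 + 109/375*1/15 = 8833/50625
  d_4[W] = 23/125*7/15 + 1201/3375*1/3 + 572/3375*1/5 + 109/375*1/5 = 15011/50625
d_4 = (X=9064/50625, Y=17717/50625, Z=8833/50625, W=15011/50625)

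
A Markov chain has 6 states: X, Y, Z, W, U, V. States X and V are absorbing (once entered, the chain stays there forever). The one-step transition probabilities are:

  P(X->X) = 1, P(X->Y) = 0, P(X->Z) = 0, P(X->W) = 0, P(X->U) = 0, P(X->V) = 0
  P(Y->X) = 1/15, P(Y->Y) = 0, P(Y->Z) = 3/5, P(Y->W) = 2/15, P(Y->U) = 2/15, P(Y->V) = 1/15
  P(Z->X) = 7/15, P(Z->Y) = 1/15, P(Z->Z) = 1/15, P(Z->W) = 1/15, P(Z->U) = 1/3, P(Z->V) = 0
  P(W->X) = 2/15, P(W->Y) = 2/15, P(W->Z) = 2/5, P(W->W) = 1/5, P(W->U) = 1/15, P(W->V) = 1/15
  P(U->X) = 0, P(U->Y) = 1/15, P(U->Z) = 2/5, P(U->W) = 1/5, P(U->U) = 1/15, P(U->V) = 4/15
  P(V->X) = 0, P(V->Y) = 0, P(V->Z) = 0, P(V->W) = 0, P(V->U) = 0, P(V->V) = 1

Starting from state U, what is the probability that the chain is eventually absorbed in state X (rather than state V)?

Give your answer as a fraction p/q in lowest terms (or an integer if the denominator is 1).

Answer: 6166/11183

Derivation:
Let a_i = P(absorbed in X | start in state i).
Boundary conditions: a_X = 1, a_V = 0.
For each transient state i, a_i = sum_j P(i->j) * a_j:
  a_Y = 1/15*a_X + 0*a_Y + 3/5*a_Z + 2/15*a_W + 2/15*a_U + 1/15*a_V
  a_Z = 7/15*a_X + 1/15*a_Y + 1/15*a_Z + 1/15*a_W + 1/3*a_U + 0*a_V
  a_W = 2/15*a_X + 2/15*a_Y + 2/5*a_Z + 1/5*a_W + 1/15*a_U + 1/15*a_V
  a_U = 0*a_X + 1/15*a_Y + 2/5*a_Z + 1/5*a_W + 1/15*a_U + 4/15*a_V

Substituting a_X = 1 and a_V = 0, rearrange to (I - Q) a = r where r[i] = P(i -> X):
  [1, -3/5, -2/15, -2/15] . (a_Y, a_Z, a_W, a_U) = 1/15
  [-1/15, 14/15, -1/15, -1/3] . (a_Y, a_Z, a_W, a_U) = 7/15
  [-2/15, -2/5, 4/5, -1/15] . (a_Y, a_Z, a_W, a_U) = 2/15
  [-1/15, -2/5, -1/5, 14/15] . (a_Y, a_Z, a_W, a_U) = 0

Solving yields:
  a_Y = 16063/22366
  a_Z = 17905/22366
  a_W = 16385/22366
  a_U = 6166/11183

Starting state is U, so the absorption probability is a_U = 6166/11183.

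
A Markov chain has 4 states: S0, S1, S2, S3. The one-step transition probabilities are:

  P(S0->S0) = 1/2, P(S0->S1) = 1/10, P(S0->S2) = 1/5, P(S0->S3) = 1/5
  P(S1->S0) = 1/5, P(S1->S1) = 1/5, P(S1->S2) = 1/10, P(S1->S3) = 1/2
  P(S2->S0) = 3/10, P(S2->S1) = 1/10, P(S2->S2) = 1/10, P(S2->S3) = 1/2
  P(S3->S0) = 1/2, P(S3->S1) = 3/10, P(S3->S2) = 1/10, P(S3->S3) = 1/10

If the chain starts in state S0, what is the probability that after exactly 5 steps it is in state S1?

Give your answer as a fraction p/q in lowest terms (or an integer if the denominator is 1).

Computing P^5 by repeated multiplication:
P^1 =
  S0: [1/2, 1/10, 1/5, 1/5]
  S1: [1/5, 1/5, 1/10, 1/2]
  S2: [3/10, 1/10, 1/10, 1/2]
  S3: [1/2, 3/10, 1/10, 1/10]
P^2 =
  S0: [43/100, 3/20, 3/20, 27/100]
  S1: [21/50, 11/50, 3/25, 6/25]
  S2: [9/20, 21/100, 13/100, 21/100]
  S3: [39/100, 3/20, 3/20, 31/100]
P^3 =
  S0: [17/40, 169/1000, 143/1000, 263/1000]
  S1: [41/100, 17/100, 71/500, 139/500]
  S2: [411/1000, 163/1000, 29/200, 281/1000]
  S3: [17/40, 177/1000, 139/1000, 259/1000]
P^4 =
  S0: [4207/10000, 339/2000, 57/400, 2673/10000]
  S1: [2103/5000, 863/5000, 141/1000, 1329/5000]
  S2: [4221/10000, 69/400, 1411/10000, 2643/10000]
  S3: [4191/10000, 339/2000, 57/400, 2689/10000]
P^5 =
  S0: [8413/20000, 17041/100000, 14207/100000, 26687/100000]
  S1: [21001/50000, 8521/50000, 7103/50000, 107/400]
  S2: [42003/100000, 17011/100000, 14221/100000, 5353/20000]
  S3: [8413/20000, 17073/100000, 14191/100000, 26671/100000]

(P^5)[S0 -> S1] = 17041/100000

Answer: 17041/100000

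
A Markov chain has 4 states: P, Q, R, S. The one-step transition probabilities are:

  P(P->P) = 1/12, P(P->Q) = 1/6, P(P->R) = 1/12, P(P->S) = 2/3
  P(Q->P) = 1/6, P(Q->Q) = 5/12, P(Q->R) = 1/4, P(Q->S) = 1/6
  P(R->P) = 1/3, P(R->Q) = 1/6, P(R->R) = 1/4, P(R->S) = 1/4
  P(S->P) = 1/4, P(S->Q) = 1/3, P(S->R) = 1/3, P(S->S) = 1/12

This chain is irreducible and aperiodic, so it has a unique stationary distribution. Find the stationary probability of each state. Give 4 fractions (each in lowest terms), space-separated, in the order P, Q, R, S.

The stationary distribution satisfies pi = pi * P, i.e.:
  pi_P = 1/12*pi_P + 1/6*pi_Q + 1/3*pi_R + 1/4*pi_S
  pi_Q = 1/6*pi_P + 5/12*pi_Q + 1/6*pi_R + 1/3*pi_S
  pi_R = 1/12*pi_P + 1/4*pi_Q + 1/4*pi_R + 1/3*pi_S
  pi_S = 2/3*pi_P + 1/6*pi_Q + 1/4*pi_R + 1/12*pi_S
with normalization: pi_P + pi_Q + pi_R + pi_S = 1.

Using the first 3 balance equations plus normalization, the linear system A*pi = b is:
  [-11/12, 1/6, 1/3, 1/4] . pi = 0
  [1/6, -7/12, 1/6, 1/3] . pi = 0
  [1/12, 1/4, -3/4, 1/3] . pi = 0
  [1, 1, 1, 1] . pi = 1

Solving yields:
  pi_P = 419/1985
  pi_Q = 112/397
  pi_R = 471/1985
  pi_S = 107/397

Verification (pi * P):
  419/1985*1/12 + 112/397*1/6 + 471/1985*1/3 + 107/397*1/4 = 419/1985 = pi_P  (ok)
  419/1985*1/6 + 112/397*5/12 + 471/1985*1/6 + 107/397*1/3 = 112/397 = pi_Q  (ok)
  419/1985*1/12 + 112/397*1/4 + 471/1985*1/4 + 107/397*1/3 = 471/1985 = pi_R  (ok)
  419/1985*2/3 + 112/397*1/6 + 471/1985*1/4 + 107/397*1/12 = 107/397 = pi_S  (ok)

Answer: 419/1985 112/397 471/1985 107/397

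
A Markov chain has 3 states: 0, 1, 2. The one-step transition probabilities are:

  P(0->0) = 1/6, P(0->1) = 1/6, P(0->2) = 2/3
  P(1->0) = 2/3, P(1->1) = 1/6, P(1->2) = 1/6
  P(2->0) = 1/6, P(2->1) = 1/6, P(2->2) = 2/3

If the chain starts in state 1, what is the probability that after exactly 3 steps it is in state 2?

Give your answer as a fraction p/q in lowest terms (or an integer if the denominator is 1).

Computing P^3 by repeated multiplication:
P^1 =
  0: [1/6, 1/6, 2/3]
  1: [2/3, 1/6, 1/6]
  2: [1/6, 1/6, 2/3]
P^2 =
  0: [1/4, 1/6, 7/12]
  1: [1/4, 1/6, 7/12]
  2: [1/4, 1/6, 7/12]
P^3 =
  0: [1/4, 1/6, 7/12]
  1: [1/4, 1/6, 7/12]
  2: [1/4, 1/6, 7/12]

(P^3)[1 -> 2] = 7/12

Answer: 7/12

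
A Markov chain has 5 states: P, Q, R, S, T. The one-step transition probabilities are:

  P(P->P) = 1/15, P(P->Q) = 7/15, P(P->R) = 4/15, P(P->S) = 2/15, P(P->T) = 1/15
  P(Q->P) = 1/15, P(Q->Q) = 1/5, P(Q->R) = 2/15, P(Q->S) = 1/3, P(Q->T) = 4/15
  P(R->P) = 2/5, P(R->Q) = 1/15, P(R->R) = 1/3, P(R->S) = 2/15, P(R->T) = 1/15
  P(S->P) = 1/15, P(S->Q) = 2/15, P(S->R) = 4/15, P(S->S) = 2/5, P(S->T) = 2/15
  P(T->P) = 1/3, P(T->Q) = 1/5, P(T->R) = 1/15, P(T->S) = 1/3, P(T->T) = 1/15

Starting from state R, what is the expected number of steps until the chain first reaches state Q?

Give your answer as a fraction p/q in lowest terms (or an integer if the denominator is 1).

Let h_i = expected steps to first reach Q from state i.
Boundary: h_Q = 0.
First-step equations for the other states:
  h_P = 1 + 1/15*h_P + 7/15*h_Q + 4/15*h_R + 2/15*h_S + 1/15*h_T
  h_R = 1 + 2/5*h_P + 1/15*h_Q + 1/3*h_R + 2/15*h_S + 1/15*h_T
  h_S = 1 + 1/15*h_P + 2/15*h_Q + 4/15*h_R + 2/5*h_S + 2/15*h_T
  h_T = 1 + 1/3*h_P + 1/5*h_Q + 1/15*h_R + 1/3*h_S + 1/15*h_T

Substituting h_Q = 0 and rearranging gives the linear system (I - Q) h = 1:
  [14/15, -4/15, -2/15, -1/15] . (h_P, h_R, h_S, h_T) = 1
  [-2/5, 2/3, -2/15, -1/15] . (h_P, h_R, h_S, h_T) = 1
  [-1/15, -4/15, 3/5, -2/15] . (h_P, h_R, h_S, h_T) = 1
  [-1/3, -1/15, -1/3, 14/15] . (h_P, h_R, h_S, h_T) = 1

Solving yields:
  h_P = 1215/328
  h_R = 6075/1148
  h_S = 12585/2296
  h_T = 2715/574

Starting state is R, so the expected hitting time is h_R = 6075/1148.

Answer: 6075/1148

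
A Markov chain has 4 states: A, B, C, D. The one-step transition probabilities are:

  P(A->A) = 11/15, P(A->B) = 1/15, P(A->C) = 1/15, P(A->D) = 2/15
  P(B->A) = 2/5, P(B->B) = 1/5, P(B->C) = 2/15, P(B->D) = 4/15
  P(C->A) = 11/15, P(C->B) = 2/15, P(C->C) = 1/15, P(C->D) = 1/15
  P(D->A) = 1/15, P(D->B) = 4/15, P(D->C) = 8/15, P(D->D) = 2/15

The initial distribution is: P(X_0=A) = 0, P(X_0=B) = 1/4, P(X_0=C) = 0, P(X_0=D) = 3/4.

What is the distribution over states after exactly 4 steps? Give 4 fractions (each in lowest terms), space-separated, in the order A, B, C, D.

Answer: 24097/40500 24673/202500 14419/101250 7126/50625

Derivation:
Propagating the distribution step by step (d_{t+1} = d_t * P):
d_0 = (A=0, B=1/4, C=0, D=3/4)
  d_1[A] = 0*11/15 + 1/4*2/5 + 0*11/15 + 3/4*1/15 = 3/20
  d_1[B] = 0*1/15 + 1/4*1/5 + 0*2/15 + 3/4*4/15 = 1/4
  d_1[C] = 0*1/15 + 1/4*2/15 + 0*1/15 + 3/4*8/15 = 13/30
  d_1[D] = 0*2/15 + 1/4*4/15 + 0*1/15 + 3/4*2/15 = 1/6
d_1 = (A=3/20, B=1/4, C=13/30, D=1/6)
  d_2[A] = 3/20*11/15 + 1/4*2/5 + 13/30*11/15 + 1/6*1/15 = 97/180
  d_2[B] = 3/20*1/15 + 1/4*1/5 + 13/30*2/15 + 1/6*4/15 = 73/450
  d_2[C] = 3/20*1/15 + 1/4*2/15 + 13/30*1/15 + 1/6*8/15 = 29/180
  d_2[D] = 3/20*2/15 + 1/4*4/15 + 13/30*1/15 + 1/6*2/15 = 31/225
d_2 = (A=97/180, B=73/450, C=29/180, D=31/225)
  d_3[A] = 97/180*11/15 + 73/450*2/5 + 29/180*11/15 + 31/225*1/15 = 793/1350
  d_3[B] = 97/180*1/15 + 73/450*1/5 + 29/180*2/15 + 31/225*4/15 = 1709/13500
  d_3[C] = 97/180*1/15 + 73/450*2/15 + 29/180*1/15 + 31/225*8/15 = 319/2250
  d_3[D] = 97/180*2/15 + 73/450*4/15 + 29/180*1/15 + 31/225*2/15 = 649/4500
d_3 = (A=793/1350, B=1709/13500, C=319/2250, D=649/4500)
  d_4[A] = 793/1350*11/15 + 1709/13500*2/5 + 319/2250*11/15 + 649/4500*1/15 = 24097/40500
  d_4[B] = 793/1350*1/15 + 1709/13500*1/5 + 319/2250*2/15 + 649/4500*4/15 = 24673/202500
  d_4[C] = 793/1350*1/15 + 1709/13500*2/15 + 319/2250*1/15 + 649/4500*8/15 = 14419/101250
  d_4[D] = 793/1350*2/15 + 1709/13500*4/15 + 319/2250*1/15 + 649/4500*2/15 = 7126/50625
d_4 = (A=24097/40500, B=24673/202500, C=14419/101250, D=7126/50625)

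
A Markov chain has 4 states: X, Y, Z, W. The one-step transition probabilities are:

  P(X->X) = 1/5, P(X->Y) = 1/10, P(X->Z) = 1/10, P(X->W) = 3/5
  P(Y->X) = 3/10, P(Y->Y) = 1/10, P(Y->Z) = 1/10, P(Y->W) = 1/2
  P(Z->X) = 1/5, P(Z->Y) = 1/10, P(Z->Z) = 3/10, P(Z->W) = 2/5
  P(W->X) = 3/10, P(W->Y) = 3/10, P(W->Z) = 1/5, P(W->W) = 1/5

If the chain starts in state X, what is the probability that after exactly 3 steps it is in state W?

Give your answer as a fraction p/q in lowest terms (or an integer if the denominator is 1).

Answer: 41/100

Derivation:
Computing P^3 by repeated multiplication:
P^1 =
  X: [1/5, 1/10, 1/10, 3/5]
  Y: [3/10, 1/10, 1/10, 1/2]
  Z: [1/5, 1/10, 3/10, 2/5]
  W: [3/10, 3/10, 1/5, 1/5]
P^2 =
  X: [27/100, 11/50, 9/50, 33/100]
  Y: [13/50, 1/5, 17/100, 37/100]
  Z: [1/4, 9/50, 1/5, 37/100]
  W: [1/4, 7/50, 4/25, 9/20]
P^3 =
  X: [51/200, 83/500, 169/1000, 41/100]
  Y: [257/1000, 87/500, 171/1000, 199/500]
  Z: [51/200, 87/500, 177/1000, 197/500]
  W: [259/1000, 19/100, 177/1000, 187/500]

(P^3)[X -> W] = 41/100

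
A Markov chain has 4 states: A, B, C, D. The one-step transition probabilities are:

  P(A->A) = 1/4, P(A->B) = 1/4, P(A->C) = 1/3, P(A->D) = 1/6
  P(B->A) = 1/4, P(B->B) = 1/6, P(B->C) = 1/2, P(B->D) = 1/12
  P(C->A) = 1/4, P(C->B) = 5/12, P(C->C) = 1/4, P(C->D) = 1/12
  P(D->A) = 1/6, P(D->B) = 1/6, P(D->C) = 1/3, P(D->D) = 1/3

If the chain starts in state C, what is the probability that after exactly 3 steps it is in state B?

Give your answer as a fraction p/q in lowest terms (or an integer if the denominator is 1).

Answer: 61/216

Derivation:
Computing P^3 by repeated multiplication:
P^1 =
  A: [1/4, 1/4, 1/3, 1/6]
  B: [1/4, 1/6, 1/2, 1/12]
  C: [1/4, 5/12, 1/4, 1/12]
  D: [1/6, 1/6, 1/3, 1/3]
P^2 =
  A: [17/72, 13/48, 25/72, 7/48]
  B: [35/144, 5/16, 23/72, 1/8]
  C: [35/144, 1/4, 55/144, 1/8]
  D: [2/9, 19/72, 1/3, 13/72]
P^3 =
  A: [137/576, 59/216, 151/432, 241/1728]
  B: [23/96, 461/1728, 155/432, 233/1728]
  C: [23/96, 61/216, 593/1728, 233/1728]
  D: [203/864, 29/108, 151/432, 127/864]

(P^3)[C -> B] = 61/216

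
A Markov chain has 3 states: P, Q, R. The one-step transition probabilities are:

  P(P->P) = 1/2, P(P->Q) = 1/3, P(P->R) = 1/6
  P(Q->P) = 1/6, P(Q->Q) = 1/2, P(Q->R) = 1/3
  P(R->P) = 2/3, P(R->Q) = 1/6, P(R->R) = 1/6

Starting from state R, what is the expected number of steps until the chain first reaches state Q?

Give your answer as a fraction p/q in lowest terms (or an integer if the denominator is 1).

Let h_i = expected steps to first reach Q from state i.
Boundary: h_Q = 0.
First-step equations for the other states:
  h_P = 1 + 1/2*h_P + 1/3*h_Q + 1/6*h_R
  h_R = 1 + 2/3*h_P + 1/6*h_Q + 1/6*h_R

Substituting h_Q = 0 and rearranging gives the linear system (I - Q) h = 1:
  [1/2, -1/6] . (h_P, h_R) = 1
  [-2/3, 5/6] . (h_P, h_R) = 1

Solving yields:
  h_P = 36/11
  h_R = 42/11

Starting state is R, so the expected hitting time is h_R = 42/11.

Answer: 42/11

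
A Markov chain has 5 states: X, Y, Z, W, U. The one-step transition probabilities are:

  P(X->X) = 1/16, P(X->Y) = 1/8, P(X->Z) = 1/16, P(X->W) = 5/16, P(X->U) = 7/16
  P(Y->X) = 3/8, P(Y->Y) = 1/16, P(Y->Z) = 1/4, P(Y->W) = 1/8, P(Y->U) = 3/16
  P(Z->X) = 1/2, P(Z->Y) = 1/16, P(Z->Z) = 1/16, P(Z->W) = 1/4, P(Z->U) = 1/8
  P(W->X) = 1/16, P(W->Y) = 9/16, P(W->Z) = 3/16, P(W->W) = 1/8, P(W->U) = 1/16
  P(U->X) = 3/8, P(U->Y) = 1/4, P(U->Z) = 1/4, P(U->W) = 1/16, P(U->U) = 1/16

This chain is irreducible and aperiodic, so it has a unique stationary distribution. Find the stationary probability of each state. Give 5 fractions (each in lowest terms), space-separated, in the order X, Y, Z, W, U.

The stationary distribution satisfies pi = pi * P, i.e.:
  pi_X = 1/16*pi_X + 3/8*pi_Y + 1/2*pi_Z + 1/16*pi_W + 3/8*pi_U
  pi_Y = 1/8*pi_X + 1/16*pi_Y + 1/16*pi_Z + 9/16*pi_W + 1/4*pi_U
  pi_Z = 1/16*pi_X + 1/4*pi_Y + 1/16*pi_Z + 3/16*pi_W + 1/4*pi_U
  pi_W = 5/16*pi_X + 1/8*pi_Y + 1/4*pi_Z + 1/8*pi_W + 1/16*pi_U
  pi_U = 7/16*pi_X + 3/16*pi_Y + 1/8*pi_Z + 1/16*pi_W + 1/16*pi_U
with normalization: pi_X + pi_Y + pi_Z + pi_W + pi_U = 1.

Using the first 4 balance equations plus normalization, the linear system A*pi = b is:
  [-15/16, 3/8, 1/2, 1/16, 3/8] . pi = 0
  [1/8, -15/16, 1/16, 9/16, 1/4] . pi = 0
  [1/16, 1/4, -15/16, 3/16, 1/4] . pi = 0
  [5/16, 1/8, 1/4, -7/8, 1/16] . pi = 0
  [1, 1, 1, 1, 1] . pi = 1

Solving yields:
  pi_X = 31173/120902
  pi_Y = 24877/120902
  pi_Z = 9689/60451
  pi_W = 21907/120902
  pi_U = 23567/120902

Verification (pi * P):
  31173/120902*1/16 + 24877/120902*3/8 + 9689/60451*1/2 + 21907/120902*1/16 + 23567/120902*3/8 = 31173/120902 = pi_X  (ok)
  31173/120902*1/8 + 24877/120902*1/16 + 9689/60451*1/16 + 21907/120902*9/16 + 23567/120902*1/4 = 24877/120902 = pi_Y  (ok)
  31173/120902*1/16 + 24877/120902*1/4 + 9689/60451*1/16 + 21907/120902*3/16 + 23567/120902*1/4 = 9689/60451 = pi_Z  (ok)
  31173/120902*5/16 + 24877/120902*1/8 + 9689/60451*1/4 + 21907/120902*1/8 + 23567/120902*1/16 = 21907/120902 = pi_W  (ok)
  31173/120902*7/16 + 24877/120902*3/16 + 9689/60451*1/8 + 21907/120902*1/16 + 23567/120902*1/16 = 23567/120902 = pi_U  (ok)

Answer: 31173/120902 24877/120902 9689/60451 21907/120902 23567/120902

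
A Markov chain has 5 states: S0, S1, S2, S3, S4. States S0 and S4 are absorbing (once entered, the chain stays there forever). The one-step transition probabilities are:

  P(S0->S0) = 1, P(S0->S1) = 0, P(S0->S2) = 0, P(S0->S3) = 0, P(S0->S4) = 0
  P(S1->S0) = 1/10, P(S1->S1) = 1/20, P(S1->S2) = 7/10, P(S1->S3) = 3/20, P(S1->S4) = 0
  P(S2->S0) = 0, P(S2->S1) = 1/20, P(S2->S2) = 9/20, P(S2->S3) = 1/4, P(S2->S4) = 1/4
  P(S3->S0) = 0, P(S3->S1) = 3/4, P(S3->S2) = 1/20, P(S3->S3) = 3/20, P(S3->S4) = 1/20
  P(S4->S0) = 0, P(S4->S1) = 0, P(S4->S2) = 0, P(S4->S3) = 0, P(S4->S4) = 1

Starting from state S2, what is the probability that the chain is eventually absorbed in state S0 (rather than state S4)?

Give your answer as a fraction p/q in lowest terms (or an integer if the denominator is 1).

Answer: 23/209

Derivation:
Let a_i = P(absorbed in S0 | start in state i).
Boundary conditions: a_S0 = 1, a_S4 = 0.
For each transient state i, a_i = sum_j P(i->j) * a_j:
  a_S1 = 1/10*a_S0 + 1/20*a_S1 + 7/10*a_S2 + 3/20*a_S3 + 0*a_S4
  a_S2 = 0*a_S0 + 1/20*a_S1 + 9/20*a_S2 + 1/4*a_S3 + 1/4*a_S4
  a_S3 = 0*a_S0 + 3/4*a_S1 + 1/20*a_S2 + 3/20*a_S3 + 1/20*a_S4

Substituting a_S0 = 1 and a_S4 = 0, rearrange to (I - Q) a = r where r[i] = P(i -> S0):
  [19/20, -7/10, -3/20] . (a_S1, a_S2, a_S3) = 1/10
  [-1/20, 11/20, -1/4] . (a_S1, a_S2, a_S3) = 0
  [-3/4, -1/20, 17/20] . (a_S1, a_S2, a_S3) = 0

Solving yields:
  a_S1 = 91/418
  a_S2 = 23/209
  a_S3 = 83/418

Starting state is S2, so the absorption probability is a_S2 = 23/209.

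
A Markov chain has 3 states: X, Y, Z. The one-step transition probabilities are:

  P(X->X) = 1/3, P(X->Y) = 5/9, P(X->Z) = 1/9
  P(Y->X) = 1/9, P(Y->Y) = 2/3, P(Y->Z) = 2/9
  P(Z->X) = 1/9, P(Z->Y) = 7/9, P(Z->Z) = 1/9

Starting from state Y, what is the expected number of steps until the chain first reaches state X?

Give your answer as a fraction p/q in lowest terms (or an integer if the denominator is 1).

Answer: 9

Derivation:
Let h_i = expected steps to first reach X from state i.
Boundary: h_X = 0.
First-step equations for the other states:
  h_Y = 1 + 1/9*h_X + 2/3*h_Y + 2/9*h_Z
  h_Z = 1 + 1/9*h_X + 7/9*h_Y + 1/9*h_Z

Substituting h_X = 0 and rearranging gives the linear system (I - Q) h = 1:
  [1/3, -2/9] . (h_Y, h_Z) = 1
  [-7/9, 8/9] . (h_Y, h_Z) = 1

Solving yields:
  h_Y = 9
  h_Z = 9

Starting state is Y, so the expected hitting time is h_Y = 9.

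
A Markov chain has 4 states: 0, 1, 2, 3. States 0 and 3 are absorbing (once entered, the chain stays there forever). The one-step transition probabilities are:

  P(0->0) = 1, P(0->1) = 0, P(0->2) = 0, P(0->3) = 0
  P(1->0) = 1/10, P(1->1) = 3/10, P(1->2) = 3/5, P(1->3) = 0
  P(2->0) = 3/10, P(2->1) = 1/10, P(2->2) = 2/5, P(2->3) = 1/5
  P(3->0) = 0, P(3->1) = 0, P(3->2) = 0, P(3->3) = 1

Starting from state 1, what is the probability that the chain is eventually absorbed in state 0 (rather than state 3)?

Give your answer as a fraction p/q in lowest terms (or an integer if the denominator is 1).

Let a_i = P(absorbed in 0 | start in state i).
Boundary conditions: a_0 = 1, a_3 = 0.
For each transient state i, a_i = sum_j P(i->j) * a_j:
  a_1 = 1/10*a_0 + 3/10*a_1 + 3/5*a_2 + 0*a_3
  a_2 = 3/10*a_0 + 1/10*a_1 + 2/5*a_2 + 1/5*a_3

Substituting a_0 = 1 and a_3 = 0, rearrange to (I - Q) a = r where r[i] = P(i -> 0):
  [7/10, -3/5] . (a_1, a_2) = 1/10
  [-1/10, 3/5] . (a_1, a_2) = 3/10

Solving yields:
  a_1 = 2/3
  a_2 = 11/18

Starting state is 1, so the absorption probability is a_1 = 2/3.

Answer: 2/3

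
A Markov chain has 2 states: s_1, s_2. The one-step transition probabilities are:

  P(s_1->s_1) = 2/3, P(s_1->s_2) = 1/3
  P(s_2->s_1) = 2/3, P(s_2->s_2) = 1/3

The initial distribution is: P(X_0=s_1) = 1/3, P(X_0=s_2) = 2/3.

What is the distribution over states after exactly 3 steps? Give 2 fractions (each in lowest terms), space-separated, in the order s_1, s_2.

Propagating the distribution step by step (d_{t+1} = d_t * P):
d_0 = (s_1=1/3, s_2=2/3)
  d_1[s_1] = 1/3*2/3 + 2/3*2/3 = 2/3
  d_1[s_2] = 1/3*1/3 + 2/3*1/3 = 1/3
d_1 = (s_1=2/3, s_2=1/3)
  d_2[s_1] = 2/3*2/3 + 1/3*2/3 = 2/3
  d_2[s_2] = 2/3*1/3 + 1/3*1/3 = 1/3
d_2 = (s_1=2/3, s_2=1/3)
  d_3[s_1] = 2/3*2/3 + 1/3*2/3 = 2/3
  d_3[s_2] = 2/3*1/3 + 1/3*1/3 = 1/3
d_3 = (s_1=2/3, s_2=1/3)

Answer: 2/3 1/3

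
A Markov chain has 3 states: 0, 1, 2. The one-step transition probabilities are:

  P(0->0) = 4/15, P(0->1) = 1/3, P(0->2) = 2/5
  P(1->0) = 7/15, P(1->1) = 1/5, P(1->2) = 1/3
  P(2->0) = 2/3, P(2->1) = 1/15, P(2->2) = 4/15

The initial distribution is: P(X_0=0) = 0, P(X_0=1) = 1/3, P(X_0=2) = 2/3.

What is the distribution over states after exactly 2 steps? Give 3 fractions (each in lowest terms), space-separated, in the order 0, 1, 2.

Propagating the distribution step by step (d_{t+1} = d_t * P):
d_0 = (0=0, 1=1/3, 2=2/3)
  d_1[0] = 0*4/15 + 1/3*7/15 + 2/3*2/3 = 3/5
  d_1[1] = 0*1/3 + 1/3*1/5 + 2/3*1/15 = 1/9
  d_1[2] = 0*2/5 + 1/3*1/3 + 2/3*4/15 = 13/45
d_1 = (0=3/5, 1=1/9, 2=13/45)
  d_2[0] = 3/5*4/15 + 1/9*7/15 + 13/45*2/3 = 91/225
  d_2[1] = 3/5*1/3 + 1/9*1/5 + 13/45*1/15 = 163/675
  d_2[2] = 3/5*2/5 + 1/9*1/3 + 13/45*4/15 = 239/675
d_2 = (0=91/225, 1=163/675, 2=239/675)

Answer: 91/225 163/675 239/675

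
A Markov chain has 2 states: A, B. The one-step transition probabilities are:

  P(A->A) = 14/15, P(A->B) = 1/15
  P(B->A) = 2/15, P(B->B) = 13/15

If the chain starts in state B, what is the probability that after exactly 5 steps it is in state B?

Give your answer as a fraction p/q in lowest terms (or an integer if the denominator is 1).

Answer: 5173/9375

Derivation:
Computing P^5 by repeated multiplication:
P^1 =
  A: [14/15, 1/15]
  B: [2/15, 13/15]
P^2 =
  A: [22/25, 3/25]
  B: [6/25, 19/25]
P^3 =
  A: [314/375, 61/375]
  B: [122/375, 253/375]
P^4 =
  A: [502/625, 123/625]
  B: [246/625, 379/625]
P^5 =
  A: [7274/9375, 2101/9375]
  B: [4202/9375, 5173/9375]

(P^5)[B -> B] = 5173/9375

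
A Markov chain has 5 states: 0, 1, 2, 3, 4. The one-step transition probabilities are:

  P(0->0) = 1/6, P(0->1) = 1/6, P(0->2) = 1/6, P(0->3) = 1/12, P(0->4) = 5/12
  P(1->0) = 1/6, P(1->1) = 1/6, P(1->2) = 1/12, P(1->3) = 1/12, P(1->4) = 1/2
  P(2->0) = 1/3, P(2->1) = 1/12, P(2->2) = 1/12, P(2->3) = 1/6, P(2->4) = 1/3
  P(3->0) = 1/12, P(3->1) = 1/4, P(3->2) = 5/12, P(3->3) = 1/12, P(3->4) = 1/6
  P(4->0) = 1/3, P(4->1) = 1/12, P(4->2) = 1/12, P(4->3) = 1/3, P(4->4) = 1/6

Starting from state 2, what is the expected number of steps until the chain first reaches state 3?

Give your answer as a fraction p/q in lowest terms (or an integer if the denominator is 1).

Answer: 728/137

Derivation:
Let h_i = expected steps to first reach 3 from state i.
Boundary: h_3 = 0.
First-step equations for the other states:
  h_0 = 1 + 1/6*h_0 + 1/6*h_1 + 1/6*h_2 + 1/12*h_3 + 5/12*h_4
  h_1 = 1 + 1/6*h_0 + 1/6*h_1 + 1/12*h_2 + 1/12*h_3 + 1/2*h_4
  h_2 = 1 + 1/3*h_0 + 1/12*h_1 + 1/12*h_2 + 1/6*h_3 + 1/3*h_4
  h_4 = 1 + 1/3*h_0 + 1/12*h_1 + 1/12*h_2 + 1/3*h_3 + 1/6*h_4

Substituting h_3 = 0 and rearranging gives the linear system (I - Q) h = 1:
  [5/6, -1/6, -1/6, -5/12] . (h_0, h_1, h_2, h_4) = 1
  [-1/6, 5/6, -1/12, -1/2] . (h_0, h_1, h_2, h_4) = 1
  [-1/3, -1/12, 11/12, -1/3] . (h_0, h_1, h_2, h_4) = 1
  [-1/3, -1/12, -1/12, 5/6] . (h_0, h_1, h_2, h_4) = 1

Solving yields:
  h_0 = 2326/411
  h_1 = 2300/411
  h_2 = 728/137
  h_4 = 624/137

Starting state is 2, so the expected hitting time is h_2 = 728/137.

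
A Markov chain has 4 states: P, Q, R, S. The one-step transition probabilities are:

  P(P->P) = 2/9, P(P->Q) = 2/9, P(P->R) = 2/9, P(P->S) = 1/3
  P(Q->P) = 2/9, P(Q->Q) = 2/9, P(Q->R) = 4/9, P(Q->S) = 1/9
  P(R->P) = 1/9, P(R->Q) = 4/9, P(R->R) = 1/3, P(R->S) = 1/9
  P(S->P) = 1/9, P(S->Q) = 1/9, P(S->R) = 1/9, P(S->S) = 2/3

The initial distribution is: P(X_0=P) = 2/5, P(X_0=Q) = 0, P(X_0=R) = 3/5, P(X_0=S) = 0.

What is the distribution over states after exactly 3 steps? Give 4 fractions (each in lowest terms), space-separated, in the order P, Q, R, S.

Propagating the distribution step by step (d_{t+1} = d_t * P):
d_0 = (P=2/5, Q=0, R=3/5, S=0)
  d_1[P] = 2/5*2/9 + 0*2/9 + 3/5*1/9 + 0*1/9 = 7/45
  d_1[Q] = 2/5*2/9 + 0*2/9 + 3/5*4/9 + 0*1/9 = 16/45
  d_1[R] = 2/5*2/9 + 0*4/9 + 3/5*1/3 + 0*1/9 = 13/45
  d_1[S] = 2/5*1/3 + 0*1/9 + 3/5*1/9 + 0*2/3 = 1/5
d_1 = (P=7/45, Q=16/45, R=13/45, S=1/5)
  d_2[P] = 7/45*2/9 + 16/45*2/9 + 13/45*1/9 + 1/5*1/9 = 68/405
  d_2[Q] = 7/45*2/9 + 16/45*2/9 + 13/45*4/9 + 1/5*1/9 = 107/405
  d_2[R] = 7/45*2/9 + 16/45*4/9 + 13/45*1/3 + 1/5*1/9 = 14/45
  d_2[S] = 7/45*1/3 + 16/45*1/9 + 13/45*1/9 + 1/5*2/3 = 104/405
d_2 = (P=68/405, Q=107/405, R=14/45, S=104/405)
  d_3[P] = 68/405*2/9 + 107/405*2/9 + 14/45*1/9 + 104/405*1/9 = 116/729
  d_3[Q] = 68/405*2/9 + 107/405*2/9 + 14/45*4/9 + 104/405*1/9 = 958/3645
  d_3[R] = 68/405*2/9 + 107/405*4/9 + 14/45*1/3 + 104/405*1/9 = 1046/3645
  d_3[S] = 68/405*1/3 + 107/405*1/9 + 14/45*1/9 + 104/405*2/3 = 1061/3645
d_3 = (P=116/729, Q=958/3645, R=1046/3645, S=1061/3645)

Answer: 116/729 958/3645 1046/3645 1061/3645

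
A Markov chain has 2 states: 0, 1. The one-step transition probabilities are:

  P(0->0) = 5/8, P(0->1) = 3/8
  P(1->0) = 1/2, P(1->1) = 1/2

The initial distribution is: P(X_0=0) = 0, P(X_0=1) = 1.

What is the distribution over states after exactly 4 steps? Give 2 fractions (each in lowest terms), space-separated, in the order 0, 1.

Answer: 585/1024 439/1024

Derivation:
Propagating the distribution step by step (d_{t+1} = d_t * P):
d_0 = (0=0, 1=1)
  d_1[0] = 0*5/8 + 1*1/2 = 1/2
  d_1[1] = 0*3/8 + 1*1/2 = 1/2
d_1 = (0=1/2, 1=1/2)
  d_2[0] = 1/2*5/8 + 1/2*1/2 = 9/16
  d_2[1] = 1/2*3/8 + 1/2*1/2 = 7/16
d_2 = (0=9/16, 1=7/16)
  d_3[0] = 9/16*5/8 + 7/16*1/2 = 73/128
  d_3[1] = 9/16*3/8 + 7/16*1/2 = 55/128
d_3 = (0=73/128, 1=55/128)
  d_4[0] = 73/128*5/8 + 55/128*1/2 = 585/1024
  d_4[1] = 73/128*3/8 + 55/128*1/2 = 439/1024
d_4 = (0=585/1024, 1=439/1024)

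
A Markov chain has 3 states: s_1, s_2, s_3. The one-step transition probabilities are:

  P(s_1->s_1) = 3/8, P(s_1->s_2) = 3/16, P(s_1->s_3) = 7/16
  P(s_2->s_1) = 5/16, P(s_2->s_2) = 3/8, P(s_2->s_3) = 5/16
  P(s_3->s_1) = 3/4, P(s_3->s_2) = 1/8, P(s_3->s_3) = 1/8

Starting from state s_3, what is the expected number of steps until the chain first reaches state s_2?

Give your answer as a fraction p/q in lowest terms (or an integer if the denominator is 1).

Answer: 44/7

Derivation:
Let h_i = expected steps to first reach s_2 from state i.
Boundary: h_s_2 = 0.
First-step equations for the other states:
  h_s_1 = 1 + 3/8*h_s_1 + 3/16*h_s_2 + 7/16*h_s_3
  h_s_3 = 1 + 3/4*h_s_1 + 1/8*h_s_2 + 1/8*h_s_3

Substituting h_s_2 = 0 and rearranging gives the linear system (I - Q) h = 1:
  [5/8, -7/16] . (h_s_1, h_s_3) = 1
  [-3/4, 7/8] . (h_s_1, h_s_3) = 1

Solving yields:
  h_s_1 = 6
  h_s_3 = 44/7

Starting state is s_3, so the expected hitting time is h_s_3 = 44/7.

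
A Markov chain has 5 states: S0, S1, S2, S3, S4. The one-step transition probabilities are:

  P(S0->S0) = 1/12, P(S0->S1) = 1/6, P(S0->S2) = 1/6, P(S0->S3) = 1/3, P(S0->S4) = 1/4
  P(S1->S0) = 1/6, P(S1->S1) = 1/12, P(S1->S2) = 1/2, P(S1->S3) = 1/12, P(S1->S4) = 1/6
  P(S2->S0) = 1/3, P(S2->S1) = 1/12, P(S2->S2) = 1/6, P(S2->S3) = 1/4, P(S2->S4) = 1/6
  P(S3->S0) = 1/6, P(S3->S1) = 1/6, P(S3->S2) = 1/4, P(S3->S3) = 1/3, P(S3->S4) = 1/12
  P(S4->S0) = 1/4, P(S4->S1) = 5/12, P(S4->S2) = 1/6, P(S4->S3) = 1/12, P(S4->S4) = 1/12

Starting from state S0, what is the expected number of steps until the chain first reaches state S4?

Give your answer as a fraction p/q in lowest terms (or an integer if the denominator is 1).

Let h_i = expected steps to first reach S4 from state i.
Boundary: h_S4 = 0.
First-step equations for the other states:
  h_S0 = 1 + 1/12*h_S0 + 1/6*h_S1 + 1/6*h_S2 + 1/3*h_S3 + 1/4*h_S4
  h_S1 = 1 + 1/6*h_S0 + 1/12*h_S1 + 1/2*h_S2 + 1/12*h_S3 + 1/6*h_S4
  h_S2 = 1 + 1/3*h_S0 + 1/12*h_S1 + 1/6*h_S2 + 1/4*h_S3 + 1/6*h_S4
  h_S3 = 1 + 1/6*h_S0 + 1/6*h_S1 + 1/4*h_S2 + 1/3*h_S3 + 1/12*h_S4

Substituting h_S4 = 0 and rearranging gives the linear system (I - Q) h = 1:
  [11/12, -1/6, -1/6, -1/3] . (h_S0, h_S1, h_S2, h_S3) = 1
  [-1/6, 11/12, -1/2, -1/12] . (h_S0, h_S1, h_S2, h_S3) = 1
  [-1/3, -1/12, 5/6, -1/4] . (h_S0, h_S1, h_S2, h_S3) = 1
  [-1/6, -1/6, -1/4, 2/3] . (h_S0, h_S1, h_S2, h_S3) = 1

Solving yields:
  h_S0 = 11580/1997
  h_S1 = 12240/1997
  h_S2 = 12324/1997
  h_S3 = 13572/1997

Starting state is S0, so the expected hitting time is h_S0 = 11580/1997.

Answer: 11580/1997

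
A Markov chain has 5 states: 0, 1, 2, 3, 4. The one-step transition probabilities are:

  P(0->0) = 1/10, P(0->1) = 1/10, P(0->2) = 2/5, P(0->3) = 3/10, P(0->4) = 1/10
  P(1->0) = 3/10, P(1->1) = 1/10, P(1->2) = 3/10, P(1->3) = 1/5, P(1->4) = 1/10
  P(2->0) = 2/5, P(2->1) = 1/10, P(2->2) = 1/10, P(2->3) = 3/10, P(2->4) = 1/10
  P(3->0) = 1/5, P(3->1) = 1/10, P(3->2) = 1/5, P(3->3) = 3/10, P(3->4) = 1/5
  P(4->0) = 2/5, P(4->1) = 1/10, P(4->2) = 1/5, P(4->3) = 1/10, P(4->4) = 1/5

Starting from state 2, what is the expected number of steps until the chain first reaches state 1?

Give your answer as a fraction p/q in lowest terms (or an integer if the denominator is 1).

Let h_i = expected steps to first reach 1 from state i.
Boundary: h_1 = 0.
First-step equations for the other states:
  h_0 = 1 + 1/10*h_0 + 1/10*h_1 + 2/5*h_2 + 3/10*h_3 + 1/10*h_4
  h_2 = 1 + 2/5*h_0 + 1/10*h_1 + 1/10*h_2 + 3/10*h_3 + 1/10*h_4
  h_3 = 1 + 1/5*h_0 + 1/10*h_1 + 1/5*h_2 + 3/10*h_3 + 1/5*h_4
  h_4 = 1 + 2/5*h_0 + 1/10*h_1 + 1/5*h_2 + 1/10*h_3 + 1/5*h_4

Substituting h_1 = 0 and rearranging gives the linear system (I - Q) h = 1:
  [9/10, -2/5, -3/10, -1/10] . (h_0, h_2, h_3, h_4) = 1
  [-2/5, 9/10, -3/10, -1/10] . (h_0, h_2, h_3, h_4) = 1
  [-1/5, -1/5, 7/10, -1/5] . (h_0, h_2, h_3, h_4) = 1
  [-2/5, -1/5, -1/10, 4/5] . (h_0, h_2, h_3, h_4) = 1

Solving yields:
  h_0 = 10
  h_2 = 10
  h_3 = 10
  h_4 = 10

Starting state is 2, so the expected hitting time is h_2 = 10.

Answer: 10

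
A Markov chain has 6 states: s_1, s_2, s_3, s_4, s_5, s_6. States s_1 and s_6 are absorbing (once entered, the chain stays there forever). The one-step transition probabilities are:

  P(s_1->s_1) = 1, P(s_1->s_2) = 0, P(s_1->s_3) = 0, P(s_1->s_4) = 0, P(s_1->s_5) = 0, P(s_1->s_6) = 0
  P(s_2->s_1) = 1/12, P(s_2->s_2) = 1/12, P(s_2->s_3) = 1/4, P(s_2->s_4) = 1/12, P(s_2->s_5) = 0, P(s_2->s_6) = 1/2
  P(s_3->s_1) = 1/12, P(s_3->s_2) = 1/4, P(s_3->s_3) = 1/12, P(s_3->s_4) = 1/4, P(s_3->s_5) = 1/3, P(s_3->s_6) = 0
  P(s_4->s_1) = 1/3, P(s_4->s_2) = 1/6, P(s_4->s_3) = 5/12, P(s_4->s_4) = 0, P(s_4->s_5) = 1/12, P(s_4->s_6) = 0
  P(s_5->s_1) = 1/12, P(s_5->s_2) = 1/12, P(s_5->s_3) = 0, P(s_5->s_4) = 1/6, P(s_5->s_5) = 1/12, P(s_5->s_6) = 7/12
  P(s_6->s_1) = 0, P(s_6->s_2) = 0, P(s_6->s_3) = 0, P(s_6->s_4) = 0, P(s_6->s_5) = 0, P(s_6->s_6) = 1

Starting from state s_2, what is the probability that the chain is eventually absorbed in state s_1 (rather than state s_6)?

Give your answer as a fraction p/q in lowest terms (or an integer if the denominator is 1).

Answer: 1415/5734

Derivation:
Let a_i = P(absorbed in s_1 | start in state i).
Boundary conditions: a_s_1 = 1, a_s_6 = 0.
For each transient state i, a_i = sum_j P(i->j) * a_j:
  a_s_2 = 1/12*a_s_1 + 1/12*a_s_2 + 1/4*a_s_3 + 1/12*a_s_4 + 0*a_s_5 + 1/2*a_s_6
  a_s_3 = 1/12*a_s_1 + 1/4*a_s_2 + 1/12*a_s_3 + 1/4*a_s_4 + 1/3*a_s_5 + 0*a_s_6
  a_s_4 = 1/3*a_s_1 + 1/6*a_s_2 + 5/12*a_s_3 + 0*a_s_4 + 1/12*a_s_5 + 0*a_s_6
  a_s_5 = 1/12*a_s_1 + 1/12*a_s_2 + 0*a_s_3 + 1/6*a_s_4 + 1/12*a_s_5 + 7/12*a_s_6

Substituting a_s_1 = 1 and a_s_6 = 0, rearrange to (I - Q) a = r where r[i] = P(i -> s_1):
  [11/12, -1/4, -1/12, 0] . (a_s_2, a_s_3, a_s_4, a_s_5) = 1/12
  [-1/4, 11/12, -1/4, -1/3] . (a_s_2, a_s_3, a_s_4, a_s_5) = 1/12
  [-1/6, -5/12, 1, -1/12] . (a_s_2, a_s_3, a_s_4, a_s_5) = 1/3
  [-1/12, 0, -1/6, 11/12] . (a_s_2, a_s_3, a_s_4, a_s_5) = 1/12

Solving yields:
  a_s_2 = 1415/5734
  a_s_3 = 2219/5734
  a_s_4 = 1587/2867
  a_s_5 = 1227/5734

Starting state is s_2, so the absorption probability is a_s_2 = 1415/5734.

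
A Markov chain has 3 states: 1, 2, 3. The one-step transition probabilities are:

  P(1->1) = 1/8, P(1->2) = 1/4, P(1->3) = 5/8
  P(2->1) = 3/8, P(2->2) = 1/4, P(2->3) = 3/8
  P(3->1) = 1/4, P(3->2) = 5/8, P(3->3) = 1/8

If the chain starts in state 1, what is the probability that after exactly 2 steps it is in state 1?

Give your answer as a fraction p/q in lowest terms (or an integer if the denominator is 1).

Computing P^2 by repeated multiplication:
P^1 =
  1: [1/8, 1/4, 5/8]
  2: [3/8, 1/4, 3/8]
  3: [1/4, 5/8, 1/8]
P^2 =
  1: [17/64, 31/64, 1/4]
  2: [15/64, 25/64, 3/8]
  3: [19/64, 19/64, 13/32]

(P^2)[1 -> 1] = 17/64

Answer: 17/64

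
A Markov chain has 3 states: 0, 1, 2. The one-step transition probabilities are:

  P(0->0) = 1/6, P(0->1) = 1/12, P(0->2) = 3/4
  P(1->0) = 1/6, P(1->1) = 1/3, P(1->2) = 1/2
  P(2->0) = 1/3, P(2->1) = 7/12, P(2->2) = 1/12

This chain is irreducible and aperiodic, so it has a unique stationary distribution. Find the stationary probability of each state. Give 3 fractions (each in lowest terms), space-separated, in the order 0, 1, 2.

Answer: 23/99 37/99 13/33

Derivation:
The stationary distribution satisfies pi = pi * P, i.e.:
  pi_0 = 1/6*pi_0 + 1/6*pi_1 + 1/3*pi_2
  pi_1 = 1/12*pi_0 + 1/3*pi_1 + 7/12*pi_2
  pi_2 = 3/4*pi_0 + 1/2*pi_1 + 1/12*pi_2
with normalization: pi_0 + pi_1 + pi_2 = 1.

Using the first 2 balance equations plus normalization, the linear system A*pi = b is:
  [-5/6, 1/6, 1/3] . pi = 0
  [1/12, -2/3, 7/12] . pi = 0
  [1, 1, 1] . pi = 1

Solving yields:
  pi_0 = 23/99
  pi_1 = 37/99
  pi_2 = 13/33

Verification (pi * P):
  23/99*1/6 + 37/99*1/6 + 13/33*1/3 = 23/99 = pi_0  (ok)
  23/99*1/12 + 37/99*1/3 + 13/33*7/12 = 37/99 = pi_1  (ok)
  23/99*3/4 + 37/99*1/2 + 13/33*1/12 = 13/33 = pi_2  (ok)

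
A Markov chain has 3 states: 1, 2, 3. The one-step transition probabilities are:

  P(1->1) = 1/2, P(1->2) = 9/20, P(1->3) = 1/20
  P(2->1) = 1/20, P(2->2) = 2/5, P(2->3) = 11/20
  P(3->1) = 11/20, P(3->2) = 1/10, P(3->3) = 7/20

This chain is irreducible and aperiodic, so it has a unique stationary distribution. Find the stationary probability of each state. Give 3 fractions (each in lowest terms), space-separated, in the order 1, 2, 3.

The stationary distribution satisfies pi = pi * P, i.e.:
  pi_1 = 1/2*pi_1 + 1/20*pi_2 + 11/20*pi_3
  pi_2 = 9/20*pi_1 + 2/5*pi_2 + 1/10*pi_3
  pi_3 = 1/20*pi_1 + 11/20*pi_2 + 7/20*pi_3
with normalization: pi_1 + pi_2 + pi_3 = 1.

Using the first 2 balance equations plus normalization, the linear system A*pi = b is:
  [-1/2, 1/20, 11/20] . pi = 0
  [9/20, -3/5, 1/10] . pi = 0
  [1, 1, 1] . pi = 1

Solving yields:
  pi_1 = 67/182
  pi_2 = 17/52
  pi_3 = 111/364

Verification (pi * P):
  67/182*1/2 + 17/52*1/20 + 111/364*11/20 = 67/182 = pi_1  (ok)
  67/182*9/20 + 17/52*2/5 + 111/364*1/10 = 17/52 = pi_2  (ok)
  67/182*1/20 + 17/52*11/20 + 111/364*7/20 = 111/364 = pi_3  (ok)

Answer: 67/182 17/52 111/364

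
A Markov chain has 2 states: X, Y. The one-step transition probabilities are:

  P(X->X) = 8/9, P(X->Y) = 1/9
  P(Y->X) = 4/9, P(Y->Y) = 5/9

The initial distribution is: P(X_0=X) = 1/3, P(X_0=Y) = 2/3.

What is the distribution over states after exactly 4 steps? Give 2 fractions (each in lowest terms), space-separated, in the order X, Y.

Propagating the distribution step by step (d_{t+1} = d_t * P):
d_0 = (X=1/3, Y=2/3)
  d_1[X] = 1/3*8/9 + 2/3*4/9 = 16/27
  d_1[Y] = 1/3*1/9 + 2/3*5/9 = 11/27
d_1 = (X=16/27, Y=11/27)
  d_2[X] = 16/27*8/9 + 11/27*4/9 = 172/243
  d_2[Y] = 16/27*1/9 + 11/27*5/9 = 71/243
d_2 = (X=172/243, Y=71/243)
  d_3[X] = 172/243*8/9 + 71/243*4/9 = 1660/2187
  d_3[Y] = 172/243*1/9 + 71/243*5/9 = 527/2187
d_3 = (X=1660/2187, Y=527/2187)
  d_4[X] = 1660/2187*8/9 + 527/2187*4/9 = 15388/19683
  d_4[Y] = 1660/2187*1/9 + 527/2187*5/9 = 4295/19683
d_4 = (X=15388/19683, Y=4295/19683)

Answer: 15388/19683 4295/19683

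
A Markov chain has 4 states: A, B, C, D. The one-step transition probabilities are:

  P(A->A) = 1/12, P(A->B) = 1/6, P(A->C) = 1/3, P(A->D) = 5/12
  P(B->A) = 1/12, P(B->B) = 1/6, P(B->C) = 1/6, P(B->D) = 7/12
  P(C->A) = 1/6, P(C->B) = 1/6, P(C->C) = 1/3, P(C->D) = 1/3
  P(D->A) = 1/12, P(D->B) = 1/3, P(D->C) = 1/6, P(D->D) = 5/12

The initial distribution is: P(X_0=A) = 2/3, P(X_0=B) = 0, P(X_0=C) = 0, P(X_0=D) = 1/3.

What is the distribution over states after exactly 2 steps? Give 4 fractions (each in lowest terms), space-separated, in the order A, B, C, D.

Propagating the distribution step by step (d_{t+1} = d_t * P):
d_0 = (A=2/3, B=0, C=0, D=1/3)
  d_1[A] = 2/3*1/12 + 0*1/12 + 0*1/6 + 1/3*1/12 = 1/12
  d_1[B] = 2/3*1/6 + 0*1/6 + 0*1/6 + 1/3*1/3 = 2/9
  d_1[C] = 2/3*1/3 + 0*1/6 + 0*1/3 + 1/3*1/6 = 5/18
  d_1[D] = 2/3*5/12 + 0*7/12 + 0*1/3 + 1/3*5/12 = 5/12
d_1 = (A=1/12, B=2/9, C=5/18, D=5/12)
  d_2[A] = 1/12*1/12 + 2/9*1/12 + 5/18*1/6 + 5/12*1/12 = 23/216
  d_2[B] = 1/12*1/6 + 2/9*1/6 + 5/18*1/6 + 5/12*1/3 = 17/72
  d_2[C] = 1/12*1/3 + 2/9*1/6 + 5/18*1/3 + 5/12*1/6 = 49/216
  d_2[D] = 1/12*5/12 + 2/9*7/12 + 5/18*1/3 + 5/12*5/12 = 31/72
d_2 = (A=23/216, B=17/72, C=49/216, D=31/72)

Answer: 23/216 17/72 49/216 31/72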